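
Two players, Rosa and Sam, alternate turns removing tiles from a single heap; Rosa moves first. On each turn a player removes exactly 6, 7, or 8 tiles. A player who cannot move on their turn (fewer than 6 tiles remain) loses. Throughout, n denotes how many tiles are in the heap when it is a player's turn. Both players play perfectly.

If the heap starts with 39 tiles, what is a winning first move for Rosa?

Remove 6, leaving 33.

Label each position W (a win for the player to move) or L (a loss). A position with no legal move is L; any other position is W exactly when some move reaches an L, and L when every move reaches a W.
n=0: no move → L
n=1: no move → L
n=2: no move → L
n=3: no move → L
n=4: no move → L
n=5: no move → L
n=6: W (go to 0, an L position)
n=7: W (go to 1, an L position)
n=8: W (go to 2, an L position)
n=9: W (go to 3, an L position)
n=10: W (go to 4, an L position)
n=11: W (go to 5, an L position)
n=12: W (go to 5, an L position)
n=13: W (go to 5, an L position)
n=14: L (options 8(W), 7(W), 6(W) are all W)
n=15: L (options 9(W), 8(W), 7(W) are all W)
n=16: L (options 10(W), 9(W), 8(W) are all W)
n=17: L (options 11(W), 10(W), 9(W) are all W)
n=18: L (options 12(W), 11(W), 10(W) are all W)
n=19: L (options 13(W), 12(W), 11(W) are all W)
n=20: W (go to 14, an L position)
n=21: W (go to 15, an L position)
n=22: W (go to 16, an L position)
n=23: W (go to 17, an L position)
n=24: W (go to 18, an L position)
n=25: W (go to 19, an L position)
n=26: W (go to 19, an L position)
n=27: W (go to 19, an L position)
n=28: L (options 22(W), 21(W), 20(W) are all W)
n=29: L (options 23(W), 22(W), 21(W) are all W)
n=30: L (options 24(W), 23(W), 22(W) are all W)
n=31: L (options 25(W), 24(W), 23(W) are all W)
n=32: L (options 26(W), 25(W), 24(W) are all W)
n=33: L (options 27(W), 26(W), 25(W) are all W)
n=34: W (go to 28, an L position)
n=35: W (go to 29, an L position)
n=36: W (go to 30, an L position)
n=37: W (go to 31, an L position)
n=38: W (go to 32, an L position)
n=39: W (go to 33, an L position)
From 39, the L positions reachable in one move are: 33, 32, 31. Any move reaching one of these is winning.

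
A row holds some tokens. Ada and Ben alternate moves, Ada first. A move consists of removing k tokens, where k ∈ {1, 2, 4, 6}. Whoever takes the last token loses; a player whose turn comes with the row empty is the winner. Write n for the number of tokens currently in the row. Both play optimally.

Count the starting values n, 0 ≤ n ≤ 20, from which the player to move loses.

6

Label each position W (a win for the player to move) or L (a loss). A position with no legal move is W; any other position is W exactly when some move reaches an L, and L when every move reaches a W.
n=0: no move; the opponent has just taken the last token and therefore loses → W
n=1: only reaches 0(W), which is W → L
n=2: reaches L-position 1 → W
n=3: reaches L-position 1 → W
n=4: only reaches 3(W), 2(W), 0(W), all W → L
n=5: reaches L-position 4 → W
n=6: reaches L-position 4 → W
n=7: reaches L-position 1 → W
n=8: reaches L-position 4 → W
n=9: only reaches 8(W), 7(W), 5(W), 3(W), all W → L
n=10: reaches L-position 9 → W
n=11: reaches L-position 9 → W
n=12: only reaches 11(W), 10(W), 8(W), 6(W), all W → L
n=13: reaches L-position 12 → W
n=14: reaches L-position 12 → W
n=15: reaches L-position 9 → W
n=16: reaches L-position 12 → W
n=17: only reaches 16(W), 15(W), 13(W), 11(W), all W → L
n=18: reaches L-position 17 → W
n=19: reaches L-position 17 → W
n=20: only reaches 19(W), 18(W), 16(W), 14(W), all W → L
L entries with 0 ≤ n ≤ 20: n = 1, 4, 9, 12, 17, 20; that makes 6.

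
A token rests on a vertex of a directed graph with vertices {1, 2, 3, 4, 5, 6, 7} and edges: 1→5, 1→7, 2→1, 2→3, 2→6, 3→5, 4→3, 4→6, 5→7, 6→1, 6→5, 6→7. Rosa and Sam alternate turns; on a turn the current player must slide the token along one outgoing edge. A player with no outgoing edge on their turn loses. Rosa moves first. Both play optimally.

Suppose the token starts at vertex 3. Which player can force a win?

Classify positions by backward induction: terminal positions (no move available) are L. From any other position, the mover wins iff some move reaches an L.
Every edge goes from a vertex to one that appears earlier in the order 7, 5, 3, 1, 6, 2, 4, so processing vertices in that order labels each vertex after all of its successors.
7: no outgoing edge → L
5: →7(L), so W
3: →5(W) only, which is W, so L
1: →7(L), so W
6: →7(L), so W
2: →3(L), so W
4: →3(L), so W
Every move from 3 reaches a W position, so the mover loses.

Sam wins.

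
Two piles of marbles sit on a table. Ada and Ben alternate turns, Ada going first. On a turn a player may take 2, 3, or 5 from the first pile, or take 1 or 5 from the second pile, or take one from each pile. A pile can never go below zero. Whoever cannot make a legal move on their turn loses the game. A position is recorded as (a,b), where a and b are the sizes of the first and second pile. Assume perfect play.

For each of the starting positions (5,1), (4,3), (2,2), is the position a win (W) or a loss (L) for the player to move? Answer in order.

Classify positions by backward induction: terminal positions (no move available) are L. From any other position, the mover wins iff some move reaches an L.
No move ever increases a pile, so every position that can arise here has a ≤ 5 and b ≤ 3; it is enough to label the cells with 0 ≤ a ≤ 5 and 0 ≤ b ≤ 3.
Every move lowers a or b (never raises either), so fill the grid row by row in increasing a, and left to right within a row: each cell's successors are then already labelled.
      b=0  b=1  b=2  b=3
a=0:    L    W    L    W
a=1:    L    W    L    W
a=2:    W    W    W    W
a=3:    W    L    W    L
a=4:    W    L    W    L
a=5:    W    W    W    W
Cells with no legal move (terminal, hence L): (0,0), (1,0).
The remaining L cells, each justified by listing all of its moves:
(0,2): only reaches (0,1)(W), which is W → L
(1,2): only reaches (1,1)(W), (0,1)(W), all W → L
(3,1): only reaches (1,1)(W), (0,1)(W), (3,0)(W), (2,0)(W), all W → L
(3,3): only reaches (1,3)(W), (0,3)(W), (3,2)(W), (2,2)(W), all W → L
(4,1): only reaches (2,1)(W), (1,1)(W), (4,0)(W), (3,0)(W), all W → L
(4,3): only reaches (2,3)(W), (1,3)(W), (4,2)(W), (3,2)(W), all W → L
Every other cell has at least one move into one of the L cells above, so it is W.
(5,1): the move to (3,1) reaches an L cell, so W
(4,3): one of the L cells justified above, so L
(2,2): the move to (0,2) reaches an L cell, so W

(5,1): W, (4,3): L, (2,2): W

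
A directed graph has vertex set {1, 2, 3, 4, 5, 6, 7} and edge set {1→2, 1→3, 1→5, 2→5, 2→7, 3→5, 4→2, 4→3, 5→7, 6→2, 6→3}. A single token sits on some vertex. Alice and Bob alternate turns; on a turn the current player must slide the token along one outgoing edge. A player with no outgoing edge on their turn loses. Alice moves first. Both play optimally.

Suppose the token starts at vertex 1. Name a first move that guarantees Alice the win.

Classify positions by backward induction: terminal positions (no move available) are L. From any other position, the mover wins iff some move reaches an L.
Every edge goes from a vertex to one that appears earlier in the order 7, 5, 2, 3, 1, 4, 6, so processing vertices in that order labels each vertex after all of its successors.
7: no outgoing edge → L
5: →7(L), so W
2: →7(L), so W
3: →5(W) only, which is W, so L
1: →3(L), so W
4: →3(L), so W
6: →3(L), so W
From 1, the L positions reachable in one move are: 3.

Move to 3.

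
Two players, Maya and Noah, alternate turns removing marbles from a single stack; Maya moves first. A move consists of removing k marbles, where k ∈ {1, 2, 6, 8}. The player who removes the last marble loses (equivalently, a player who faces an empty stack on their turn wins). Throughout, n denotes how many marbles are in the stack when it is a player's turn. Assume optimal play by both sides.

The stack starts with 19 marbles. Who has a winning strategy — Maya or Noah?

Work bottom-up. With no move the player to move wins. Otherwise the position is W if at least one move leads to an L position for the opponent, and L if every move leads to a W.
n=0: no move; the opponent has just taken the last marble and therefore loses → W
n=1: only reaches 0(W), which is W → L
n=2: reaches L-position 1 → W
n=3: reaches L-position 1 → W
n=4: only reaches 3(W), 2(W), all W → L
n=5: reaches L-position 4 → W
n=6: reaches L-position 4 → W
n=7: reaches L-position 1 → W
n=8: only reaches 7(W), 6(W), 2(W), 0(W), all W → L
n=9: reaches L-position 8 → W
n=10: reaches L-position 8 → W
n=11: only reaches 10(W), 9(W), 5(W), 3(W), all W → L
n=12: reaches L-position 11 → W
n=13: reaches L-position 11 → W
n=14: reaches L-position 8 → W
n=15: only reaches 14(W), 13(W), 9(W), 7(W), all W → L
n=16: reaches L-position 15 → W
n=17: reaches L-position 15 → W
n=18: only reaches 17(W), 16(W), 12(W), 10(W), all W → L
n=19: reaches L-position 18 → W
The starting position 19 is W: Maya should remove 1, leaving 18, handing over an L position.

Maya wins.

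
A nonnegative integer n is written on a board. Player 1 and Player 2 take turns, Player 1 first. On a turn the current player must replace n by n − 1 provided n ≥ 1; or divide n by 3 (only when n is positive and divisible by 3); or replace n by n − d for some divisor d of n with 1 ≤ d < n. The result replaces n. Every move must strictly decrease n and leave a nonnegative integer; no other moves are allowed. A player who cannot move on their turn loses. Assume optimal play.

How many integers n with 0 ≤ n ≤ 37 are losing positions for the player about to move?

Positions with no move are L. A position that does have a move is losing for the player to move precisely when every available move leads to a winning position for the opponent. Fill in the labels:
n=0: no move → L
n=1: reaches L-position 0 → W
n=2: only reaches 1(W), which is W → L
n=3: reaches L-position 2 → W
n=4: reaches L-position 2 → W
n=5: only reaches 4(W), which is W → L
n=6: reaches L-position 2 → W
n=7: only reaches 6(W), which is W → L
n=8: reaches L-position 7 → W
n=9: only reaches 3(W), 6(W), 8(W), all W → L
n=10: reaches L-position 5 → W
n=11: only reaches 10(W), which is W → L
n=12: reaches L-position 9 → W
n=13: only reaches 12(W), which is W → L
n=14: reaches L-position 7 → W
n=15: reaches L-position 5 → W
n=16: only reaches 8(W), 12(W), 14(W), 15(W), all W → L
n=17: reaches L-position 16 → W
n=18: reaches L-position 9 → W
n=19: only reaches 18(W), which is W → L
n=20: reaches L-position 16 → W
n=21: reaches L-position 7 → W
n=22: reaches L-position 11 → W
n=23: only reaches 22(W), which is W → L
n=24: reaches L-position 16 → W
n=25: only reaches 20(W), 24(W), all W → L
n=26: reaches L-position 13 → W
n=27: reaches L-position 9 → W
n=28: only reaches 14(W), 21(W), 24(W), 26(W), 27(W), all W → L
n=29: reaches L-position 28 → W
n=30: reaches L-position 25 → W
n=31: only reaches 30(W), which is W → L
n=32: reaches L-position 16 → W
n=33: reaches L-position 11 → W
n=34: only reaches 17(W), 32(W), 33(W), all W → L
n=35: reaches L-position 28 → W
n=36: reaches L-position 34 → W
n=37: only reaches 36(W), which is W → L
L entries with 0 ≤ n ≤ 37: n = 0, 2, 5, 7, 9, 11, 13, 16, 19, 23, 25, 28, 31, 34, 37; that makes 15.

15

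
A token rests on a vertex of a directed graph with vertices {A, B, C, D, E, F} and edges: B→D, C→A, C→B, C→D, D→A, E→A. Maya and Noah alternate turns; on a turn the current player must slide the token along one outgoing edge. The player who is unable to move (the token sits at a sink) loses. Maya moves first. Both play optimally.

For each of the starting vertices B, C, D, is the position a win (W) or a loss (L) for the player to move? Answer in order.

B: L, C: W, D: W

Positions with no move are L. A position that does have a move is losing for the player to move precisely when every available move leads to a winning position for the opponent. Fill in the labels:
Every edge goes from a vertex to one that appears earlier in the order F, A, D, B, C, E, so processing vertices in that order labels each vertex after all of its successors.
F: no outgoing edge → L
A: no outgoing edge → L
D: can move to A, which is L ⇒ W
B: the only move is to D(W), a W ⇒ L
C: can move to B, which is L ⇒ W
E: can move to A, which is L ⇒ W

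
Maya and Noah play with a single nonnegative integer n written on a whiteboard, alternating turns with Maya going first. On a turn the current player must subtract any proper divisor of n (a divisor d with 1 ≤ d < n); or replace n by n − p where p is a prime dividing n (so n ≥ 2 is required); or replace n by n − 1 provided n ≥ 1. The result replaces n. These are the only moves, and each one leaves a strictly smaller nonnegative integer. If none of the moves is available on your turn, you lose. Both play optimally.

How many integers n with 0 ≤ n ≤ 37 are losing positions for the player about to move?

8

Work bottom-up. With no move the player to move loses. Otherwise the position is W if at least one move leads to an L position for the opponent, and L if every move leads to a W.
n=0: no move → L
n=1: can move to 0, which is L ⇒ W
n=2: can move to 0, which is L ⇒ W
n=3: can move to 0, which is L ⇒ W
n=4: moves to 2(W), 3(W); every one is W ⇒ L
n=5: can move to 0, which is L ⇒ W
n=6: can move to 4, which is L ⇒ W
n=7: can move to 0, which is L ⇒ W
n=8: can move to 4, which is L ⇒ W
n=9: moves to 6(W), 8(W); every one is W ⇒ L
n=10: can move to 9, which is L ⇒ W
n=11: can move to 0, which is L ⇒ W
n=12: can move to 9, which is L ⇒ W
n=13: can move to 0, which is L ⇒ W
n=14: moves to 7(W), 12(W), 13(W); every one is W ⇒ L
n=15: can move to 14, which is L ⇒ W
n=16: can move to 14, which is L ⇒ W
n=17: can move to 0, which is L ⇒ W
n=18: can move to 9, which is L ⇒ W
n=19: can move to 0, which is L ⇒ W
n=20: moves to 10(W), 15(W), 16(W), 18(W), 19(W); every one is W ⇒ L
n=21: can move to 14, which is L ⇒ W
n=22: can move to 20, which is L ⇒ W
n=23: can move to 0, which is L ⇒ W
n=24: can move to 20, which is L ⇒ W
n=25: can move to 20, which is L ⇒ W
n=26: moves to 13(W), 24(W), 25(W); every one is W ⇒ L
n=27: can move to 26, which is L ⇒ W
n=28: can move to 14, which is L ⇒ W
n=29: can move to 0, which is L ⇒ W
n=30: can move to 20, which is L ⇒ W
n=31: can move to 0, which is L ⇒ W
n=32: moves to 16(W), 24(W), 28(W), 30(W), 31(W); every one is W ⇒ L
n=33: can move to 32, which is L ⇒ W
n=34: can move to 32, which is L ⇒ W
n=35: moves to 28(W), 30(W), 34(W); every one is W ⇒ L
n=36: can move to 32, which is L ⇒ W
n=37: can move to 0, which is L ⇒ W
L entries with 0 ≤ n ≤ 37: n = 0, 4, 9, 14, 20, 26, 32, 35; that makes 8.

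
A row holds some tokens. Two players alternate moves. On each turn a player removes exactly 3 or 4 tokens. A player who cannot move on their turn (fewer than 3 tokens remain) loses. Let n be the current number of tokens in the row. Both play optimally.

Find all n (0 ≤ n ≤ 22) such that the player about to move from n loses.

Compute win/loss labels from the base case upward. A position with no move is L. Any other position is W if it can reach an L in one move, else L.
n=0: no move → L
n=1: no move → L
n=2: no move → L
n=3: →0(L), so W
n=4: →1(L), so W
n=5: →2(L), so W
n=6: →2(L), so W
n=7: →4(W), 3(W) — all W, so L
n=8: →5(W), 4(W) — all W, so L
n=9: →6(W), 5(W) — all W, so L
n=10: →7(L), so W
n=11: →8(L), so W
n=12: →9(L), so W
n=13: →9(L), so W
n=14: →11(W), 10(W) — all W, so L
n=15: →12(W), 11(W) — all W, so L
n=16: →13(W), 12(W) — all W, so L
n=17: →14(L), so W
n=18: →15(L), so W
n=19: →16(L), so W
n=20: →16(L), so W
n=21: →18(W), 17(W) — all W, so L
n=22: →19(W), 18(W) — all W, so L
Reading off the rows marked L gives the requested list; there are 11 such values of n.

0, 1, 2, 7, 8, 9, 14, 15, 16, 21, 22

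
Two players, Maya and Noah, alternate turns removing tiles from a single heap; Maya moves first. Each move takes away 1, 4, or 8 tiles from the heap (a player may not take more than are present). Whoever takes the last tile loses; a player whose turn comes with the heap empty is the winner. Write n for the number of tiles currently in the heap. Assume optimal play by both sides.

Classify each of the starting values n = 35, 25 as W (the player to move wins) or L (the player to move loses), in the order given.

Label each position W (a win for the player to move) or L (a loss). A position with no legal move is W; any other position is W exactly when some move reaches an L, and L when every move reaches a W.
n=0: no move; the opponent has just taken the last tile and therefore loses → W
n=1: →0(W) only, which is W, so L
n=2: →1(L), so W
n=3: →2(W) only, which is W, so L
n=4: →3(L), so W
n=5: →1(L), so W
n=6: →5(W), 2(W) — all W, so L
n=7: →6(L), so W
n=8: →7(W), 4(W), 0(W) — all W, so L
n=9: →8(L), so W
n=10: →6(L), so W
n=11: →3(L), so W
n=12: →8(L), so W
n=13: →12(W), 9(W), 5(W) — all W, so L
n=14: →13(L), so W
n=15: →14(W), 11(W), 7(W) — all W, so L
n=16: →15(L), so W
n=17: →13(L), so W
n=18: →17(W), 14(W), 10(W) — all W, so L
n=19: →18(L), so W
n=20: →19(W), 16(W), 12(W) — all W, so L
n=21: →20(L), so W
n=22: →18(L), so W
n=23: →15(L), so W
n=24: →20(L), so W
n=25: →24(W), 21(W), 17(W) — all W, so L
n=26: →25(L), so W
n=27: →26(W), 23(W), 19(W) — all W, so L
n=28: →27(L), so W
n=29: →25(L), so W
n=30: →29(W), 26(W), 22(W) — all W, so L
n=31: →30(L), so W
n=32: →31(W), 28(W), 24(W) — all W, so L
n=33: →32(L), so W
n=34: →30(L), so W
n=35: →27(L), so W

35: W, 25: L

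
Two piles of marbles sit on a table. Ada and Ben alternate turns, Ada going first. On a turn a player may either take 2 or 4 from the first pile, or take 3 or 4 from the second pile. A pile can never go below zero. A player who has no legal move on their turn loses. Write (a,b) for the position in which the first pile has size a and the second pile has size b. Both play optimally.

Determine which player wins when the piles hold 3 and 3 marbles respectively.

Ben wins.

Build the W/L table. Terminal = L. A non-terminal position is W if it has a move to some L; otherwise it is L.
No move ever increases a pile, so every position that can arise here has a ≤ 3 and b ≤ 3; it is enough to label the cells with 0 ≤ a ≤ 3 and 0 ≤ b ≤ 3.
Every move lowers a or b (never raises either), so fill the grid row by row in increasing a, and left to right within a row: each cell's successors are then already labelled.
      b=0  b=1  b=2  b=3
a=0:    L    L    L    W
a=1:    L    L    L    W
a=2:    W    W    W    L
a=3:    W    W    W    L
Cells with no legal move (terminal, hence L): (0,0), (0,1), (0,2), (1,0), (1,1), (1,2).
The remaining L cells, each justified by listing all of its moves:
(2,3): L (options (0,3)(W), (2,0)(W) are all W)
(3,3): L (options (1,3)(W), (3,0)(W) are all W)
Every other cell has at least one move into one of the L cells above, so it is W.
Every move from (3,3) reaches a W position, so the mover loses.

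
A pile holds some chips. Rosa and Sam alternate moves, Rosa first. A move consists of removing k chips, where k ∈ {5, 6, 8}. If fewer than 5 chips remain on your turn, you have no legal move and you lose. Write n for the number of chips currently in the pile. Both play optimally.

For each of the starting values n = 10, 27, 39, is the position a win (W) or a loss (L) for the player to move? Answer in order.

10: W, 27: L, 39: L

Use the standard recursion: the mover loses at a terminal position; elsewhere, the mover wins exactly when some move hands the opponent an L position.
n=0: no move → L
n=1: no move → L
n=2: no move → L
n=3: no move → L
n=4: no move → L
n=5: W (go to 0, an L position)
n=6: W (go to 1, an L position)
n=7: W (go to 2, an L position)
n=8: W (go to 3, an L position)
n=9: W (go to 4, an L position)
n=10: W (go to 4, an L position)
n=11: W (go to 3, an L position)
n=12: W (go to 4, an L position)
n=13: L (options 8(W), 7(W), 5(W) are all W)
n=14: L (options 9(W), 8(W), 6(W) are all W)
n=15: L (options 10(W), 9(W), 7(W) are all W)
n=16: L (options 11(W), 10(W), 8(W) are all W)
n=17: L (options 12(W), 11(W), 9(W) are all W)
n=18: W (go to 13, an L position)
n=19: W (go to 14, an L position)
n=20: W (go to 15, an L position)
n=21: W (go to 16, an L position)
n=22: W (go to 17, an L position)
n=23: W (go to 17, an L position)
n=24: W (go to 16, an L position)
n=25: W (go to 17, an L position)
n=26: L (options 21(W), 20(W), 18(W) are all W)
n=27: L (options 22(W), 21(W), 19(W) are all W)
n=28: L (options 23(W), 22(W), 20(W) are all W)
n=29: L (options 24(W), 23(W), 21(W) are all W)
n=30: L (options 25(W), 24(W), 22(W) are all W)
n=31: W (go to 26, an L position)
n=32: W (go to 27, an L position)
n=33: W (go to 28, an L position)
n=34: W (go to 29, an L position)
n=35: W (go to 30, an L position)
n=36: W (go to 30, an L position)
n=37: W (go to 29, an L position)
n=38: W (go to 30, an L position)
n=39: L (options 34(W), 33(W), 31(W) are all W)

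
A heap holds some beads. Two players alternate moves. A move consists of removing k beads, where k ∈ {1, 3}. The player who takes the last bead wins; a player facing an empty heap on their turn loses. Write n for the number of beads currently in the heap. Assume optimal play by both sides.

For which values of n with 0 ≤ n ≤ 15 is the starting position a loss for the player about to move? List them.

Compute win/loss labels from the base case upward. A position with no move is L. Any other position is W if it can reach an L in one move, else L.
n=0: no move → L
n=1: can move to 0, which is L ⇒ W
n=2: the only move is to 1(W), a W ⇒ L
n=3: can move to 2, which is L ⇒ W
n=4: moves to 3(W), 1(W); every one is W ⇒ L
n=5: can move to 4, which is L ⇒ W
n=6: moves to 5(W), 3(W); every one is W ⇒ L
n=7: can move to 6, which is L ⇒ W
n=8: moves to 7(W), 5(W); every one is W ⇒ L
n=9: can move to 8, which is L ⇒ W
n=10: moves to 9(W), 7(W); every one is W ⇒ L
n=11: can move to 10, which is L ⇒ W
n=12: moves to 11(W), 9(W); every one is W ⇒ L
n=13: can move to 12, which is L ⇒ W
n=14: moves to 13(W), 11(W); every one is W ⇒ L
n=15: can move to 14, which is L ⇒ W
The losing starting values of n are exactly the entries labelled L in this table (8 of them).

0, 2, 4, 6, 8, 10, 12, 14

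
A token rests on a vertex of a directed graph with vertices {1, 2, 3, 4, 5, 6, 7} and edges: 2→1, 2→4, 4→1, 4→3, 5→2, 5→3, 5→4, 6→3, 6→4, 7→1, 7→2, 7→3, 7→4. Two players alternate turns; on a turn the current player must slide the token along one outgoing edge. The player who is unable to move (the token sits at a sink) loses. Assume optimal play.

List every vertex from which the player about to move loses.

Compute win/loss labels from the base case upward. A position with no move is L. Any other position is W if it can reach an L in one move, else L.
Every edge goes from a vertex to one that appears earlier in the order 1, 3, 4, 2, 6, 5, 7, so processing vertices in that order labels each vertex after all of its successors.
1: no outgoing edge → L
3: no outgoing edge → L
4: →3(L), so W
2: →1(L), so W
6: →3(L), so W
5: →3(L), so W
7: →3(L), so W
Reading off the rows marked L gives the requested list; there are 2 such vertices.

1, 3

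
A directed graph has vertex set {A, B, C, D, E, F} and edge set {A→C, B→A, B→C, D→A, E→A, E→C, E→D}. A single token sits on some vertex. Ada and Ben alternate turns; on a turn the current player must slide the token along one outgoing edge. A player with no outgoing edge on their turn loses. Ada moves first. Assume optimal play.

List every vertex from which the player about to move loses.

C, D, F

Build the W/L table. Terminal = L. A non-terminal position is W if it has a move to some L; otherwise it is L.
Every edge goes from a vertex to one that appears earlier in the order C, F, A, B, D, E, so processing vertices in that order labels each vertex after all of its successors.
C: no outgoing edge → L
F: no outgoing edge → L
A: W (go to C, an L position)
B: W (go to C, an L position)
D: L (sole option A(W) is W)
E: W (go to D, an L position)
The losing starting vertices are exactly the entries labelled L in this table (3 of them).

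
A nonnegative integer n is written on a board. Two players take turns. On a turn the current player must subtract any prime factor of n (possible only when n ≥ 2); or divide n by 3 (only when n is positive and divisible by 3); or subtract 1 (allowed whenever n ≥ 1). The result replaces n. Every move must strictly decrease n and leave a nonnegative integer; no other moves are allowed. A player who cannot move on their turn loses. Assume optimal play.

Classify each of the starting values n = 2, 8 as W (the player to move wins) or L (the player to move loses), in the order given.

Work bottom-up. With no move the player to move loses. Otherwise the position is W if at least one move leads to an L position for the opponent, and L if every move leads to a W.
n=0: no move → L
n=1: →0(L), so W
n=2: →0(L), so W
n=3: →0(L), so W
n=4: →2(W), 3(W) — all W, so L
n=5: →0(L), so W
n=6: →4(L), so W
n=7: →0(L), so W
n=8: →6(W), 7(W) — all W, so L

2: W, 8: L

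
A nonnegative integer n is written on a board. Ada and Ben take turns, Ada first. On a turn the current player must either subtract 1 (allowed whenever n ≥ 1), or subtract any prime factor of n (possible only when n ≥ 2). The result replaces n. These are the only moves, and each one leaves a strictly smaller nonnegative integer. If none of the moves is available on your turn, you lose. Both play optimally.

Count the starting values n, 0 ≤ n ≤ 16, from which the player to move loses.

5

Label each position W (a win for the player to move) or L (a loss). A position with no legal move is L; any other position is W exactly when some move reaches an L, and L when every move reaches a W.
n=0: no move → L
n=1: →0(L), so W
n=2: →0(L), so W
n=3: →0(L), so W
n=4: →2(W), 3(W) — all W, so L
n=5: →0(L), so W
n=6: →4(L), so W
n=7: →0(L), so W
n=8: →6(W), 7(W) — all W, so L
n=9: →8(L), so W
n=10: →8(L), so W
n=11: →0(L), so W
n=12: →9(W), 10(W), 11(W) — all W, so L
n=13: →0(L), so W
n=14: →12(L), so W
n=15: →12(L), so W
n=16: →14(W), 15(W) — all W, so L
L entries with 0 ≤ n ≤ 16: n = 0, 4, 8, 12, 16; that makes 5.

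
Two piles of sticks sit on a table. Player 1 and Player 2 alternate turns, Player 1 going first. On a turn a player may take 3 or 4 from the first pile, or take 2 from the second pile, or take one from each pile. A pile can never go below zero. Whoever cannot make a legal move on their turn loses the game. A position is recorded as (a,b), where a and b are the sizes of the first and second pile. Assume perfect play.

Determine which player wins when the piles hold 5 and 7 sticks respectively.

Build the W/L table. Terminal = L. A non-terminal position is W if it has a move to some L; otherwise it is L.
No move ever increases a pile, so every position that can arise here has a ≤ 5 and b ≤ 7; it is enough to label the cells with 0 ≤ a ≤ 5 and 0 ≤ b ≤ 7.
Every move lowers a or b (never raises either), so fill the grid row by row in increasing a, and left to right within a row: each cell's successors are then already labelled.
      b=0  b=1  b=2  b=3  b=4  b=5  b=6  b=7
a=0:    L    L    W    W    L    L    W    W
a=1:    L    W    W    L    L    W    W    L
a=2:    L    W    W    L    W    W    L    L
a=3:    W    W    L    L    W    W    L    W
a=4:    W    W    L    W    W    W    L    W
a=5:    W    L    L    W    W    L    W    W
Cells with no legal move (terminal, hence L): (0,0), (0,1), (1,0), (2,0).
The remaining L cells, each justified by listing all of its moves:
(0,4): L (sole option (0,2)(W) is W)
(0,5): L (sole option (0,3)(W) is W)
(1,3): L (options (1,1)(W), (0,2)(W) are all W)
(1,4): L (options (1,2)(W), (0,3)(W) are all W)
(1,7): L (options (1,5)(W), (0,6)(W) are all W)
(2,3): L (options (2,1)(W), (1,2)(W) are all W)
(2,6): L (options (2,4)(W), (1,5)(W) are all W)
(2,7): L (options (2,5)(W), (1,6)(W) are all W)
(3,2): L (options (0,2)(W), (3,0)(W), (2,1)(W) are all W)
(3,3): L (options (0,3)(W), (3,1)(W), (2,2)(W) are all W)
(3,6): L (options (0,6)(W), (3,4)(W), (2,5)(W) are all W)
(4,2): L (options (1,2)(W), (0,2)(W), (4,0)(W), (3,1)(W) are all W)
(4,6): L (options (1,6)(W), (0,6)(W), (4,4)(W), (3,5)(W) are all W)
(5,1): L (options (2,1)(W), (1,1)(W), (4,0)(W) are all W)
(5,2): L (options (2,2)(W), (1,2)(W), (5,0)(W), (4,1)(W) are all W)
(5,5): L (options (2,5)(W), (1,5)(W), (5,3)(W), (4,4)(W) are all W)
Every other cell has at least one move into one of the L cells above, so it is W.
The starting position (5,7) is W: Player 1 should move to (2,7), handing over an L position.

Player 1 wins.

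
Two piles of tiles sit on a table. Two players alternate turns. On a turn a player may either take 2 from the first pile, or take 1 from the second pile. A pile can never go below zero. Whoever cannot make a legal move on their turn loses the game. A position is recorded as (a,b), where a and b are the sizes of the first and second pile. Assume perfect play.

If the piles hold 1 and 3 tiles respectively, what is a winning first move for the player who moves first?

Use the standard recursion: the mover loses at a terminal position; elsewhere, the mover wins exactly when some move hands the opponent an L position.
No move ever increases a pile, so every position that can arise here has a ≤ 1 and b ≤ 3; it is enough to label the cells with 0 ≤ a ≤ 1 and 0 ≤ b ≤ 3.
Every move lowers a or b (never raises either), so fill the grid row by row in increasing a, and left to right within a row: each cell's successors are then already labelled.
      b=0  b=1  b=2  b=3
a=0:    L    W    L    W
a=1:    L    W    L    W
Cells with no legal move (terminal, hence L): (0,0), (1,0).
The remaining L cells, each justified by listing all of its moves:
(0,2): the only move is to (0,1)(W), a W ⇒ L
(1,2): the only move is to (1,1)(W), a W ⇒ L
Every other cell has at least one move into one of the L cells above, so it is W.
From (1,3), the L positions reachable in one move are: (1,2).

Move to (1,2).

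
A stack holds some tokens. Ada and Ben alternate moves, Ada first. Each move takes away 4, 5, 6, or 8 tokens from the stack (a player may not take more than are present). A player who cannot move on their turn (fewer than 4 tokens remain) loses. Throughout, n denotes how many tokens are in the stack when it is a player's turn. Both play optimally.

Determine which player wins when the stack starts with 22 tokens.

Use the standard recursion: the mover loses at a terminal position; elsewhere, the mover wins exactly when some move hands the opponent an L position.
n=0: no move → L
n=1: no move → L
n=2: no move → L
n=3: no move → L
n=4: →0(L), so W
n=5: →1(L), so W
n=6: →2(L), so W
n=7: →3(L), so W
n=8: →3(L), so W
n=9: →3(L), so W
n=10: →2(L), so W
n=11: →3(L), so W
n=12: →8(W), 7(W), 6(W), 4(W) — all W, so L
n=13: →9(W), 8(W), 7(W), 5(W) — all W, so L
n=14: →10(W), 9(W), 8(W), 6(W) — all W, so L
n=15: →11(W), 10(W), 9(W), 7(W) — all W, so L
n=16: →12(L), so W
n=17: →13(L), so W
n=18: →14(L), so W
n=19: →15(L), so W
n=20: →15(L), so W
n=21: →15(L), so W
n=22: →14(L), so W
The starting position 22 is W: Ada should remove 8, leaving 14, handing over an L position.

Ada wins.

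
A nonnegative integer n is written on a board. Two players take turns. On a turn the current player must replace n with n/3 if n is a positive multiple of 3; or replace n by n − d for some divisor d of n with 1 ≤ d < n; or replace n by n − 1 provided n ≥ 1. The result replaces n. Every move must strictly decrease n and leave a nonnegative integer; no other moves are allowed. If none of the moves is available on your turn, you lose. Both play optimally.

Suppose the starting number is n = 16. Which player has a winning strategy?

The second player wins.

Positions with no move are L. A position that does have a move is losing for the player to move precisely when every available move leads to a winning position for the opponent. Fill in the labels:
n=0: no move → L
n=1: reaches L-position 0 → W
n=2: only reaches 1(W), which is W → L
n=3: reaches L-position 2 → W
n=4: reaches L-position 2 → W
n=5: only reaches 4(W), which is W → L
n=6: reaches L-position 2 → W
n=7: only reaches 6(W), which is W → L
n=8: reaches L-position 7 → W
n=9: only reaches 3(W), 6(W), 8(W), all W → L
n=10: reaches L-position 5 → W
n=11: only reaches 10(W), which is W → L
n=12: reaches L-position 9 → W
n=13: only reaches 12(W), which is W → L
n=14: reaches L-position 7 → W
n=15: reaches L-position 5 → W
n=16: only reaches 8(W), 12(W), 14(W), 15(W), all W → L
Every move from 16 reaches a W position, so the mover loses.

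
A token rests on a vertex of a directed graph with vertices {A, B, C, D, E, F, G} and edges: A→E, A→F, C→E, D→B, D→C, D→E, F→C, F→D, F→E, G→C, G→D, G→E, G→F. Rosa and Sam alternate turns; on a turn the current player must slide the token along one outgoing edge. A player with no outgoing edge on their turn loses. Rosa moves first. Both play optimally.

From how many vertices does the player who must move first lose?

2

Label each position W (a win for the player to move) or L (a loss). A position with no legal move is L; any other position is W exactly when some move reaches an L, and L when every move reaches a W.
Every edge goes from a vertex to one that appears earlier in the order E, B, C, D, F, A, G, so processing vertices in that order labels each vertex after all of its successors.
E: no outgoing edge → L
B: no outgoing edge → L
C: →E(L), so W
D: →B(L), so W
F: →E(L), so W
A: →E(L), so W
G: →E(L), so W
The L vertices are B, E; that is 2 in all.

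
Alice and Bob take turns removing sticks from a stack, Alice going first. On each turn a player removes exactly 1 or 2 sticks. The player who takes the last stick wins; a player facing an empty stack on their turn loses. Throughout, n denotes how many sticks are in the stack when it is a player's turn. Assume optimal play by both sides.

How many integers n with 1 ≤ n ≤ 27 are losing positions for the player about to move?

9

Label each position W (a win for the player to move) or L (a loss). A position with no legal move is L; any other position is W exactly when some move reaches an L, and L when every move reaches a W.
n=0: no move → L
n=1: can move to 0, which is L ⇒ W
n=2: can move to 0, which is L ⇒ W
n=3: moves to 2(W), 1(W); every one is W ⇒ L
n=4: can move to 3, which is L ⇒ W
n=5: can move to 3, which is L ⇒ W
n=6: moves to 5(W), 4(W); every one is W ⇒ L
n=7: can move to 6, which is L ⇒ W
n=8: can move to 6, which is L ⇒ W
n=9: moves to 8(W), 7(W); every one is W ⇒ L
n=10: can move to 9, which is L ⇒ W
n=11: can move to 9, which is L ⇒ W
n=12: moves to 11(W), 10(W); every one is W ⇒ L
n=13: can move to 12, which is L ⇒ W
n=14: can move to 12, which is L ⇒ W
n=15: moves to 14(W), 13(W); every one is W ⇒ L
n=16: can move to 15, which is L ⇒ W
n=17: can move to 15, which is L ⇒ W
n=18: moves to 17(W), 16(W); every one is W ⇒ L
n=19: can move to 18, which is L ⇒ W
n=20: can move to 18, which is L ⇒ W
n=21: moves to 20(W), 19(W); every one is W ⇒ L
n=22: can move to 21, which is L ⇒ W
n=23: can move to 21, which is L ⇒ W
n=24: moves to 23(W), 22(W); every one is W ⇒ L
n=25: can move to 24, which is L ⇒ W
n=26: can move to 24, which is L ⇒ W
n=27: moves to 26(W), 25(W); every one is W ⇒ L
L entries with 1 ≤ n ≤ 27 (n=0 is outside the asked range and is not counted): n = 3, 6, 9, 12, 15, 18, 21, 24, 27; that makes 9.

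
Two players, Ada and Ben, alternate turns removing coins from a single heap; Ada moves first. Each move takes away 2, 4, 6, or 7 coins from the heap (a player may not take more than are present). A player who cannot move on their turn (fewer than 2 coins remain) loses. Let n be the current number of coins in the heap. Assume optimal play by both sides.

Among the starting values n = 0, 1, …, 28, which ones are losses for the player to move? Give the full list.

0, 1, 9, 10, 18, 19, 27, 28

Classify positions by backward induction: terminal positions (no move available) are L. From any other position, the mover wins iff some move reaches an L.
n=0: no move → L
n=1: no move → L
n=2: →0(L), so W
n=3: →1(L), so W
n=4: →0(L), so W
n=5: →1(L), so W
n=6: →0(L), so W
n=7: →1(L), so W
n=8: →1(L), so W
n=9: →7(W), 5(W), 3(W), 2(W) — all W, so L
n=10: →8(W), 6(W), 4(W), 3(W) — all W, so L
n=11: →9(L), so W
n=12: →10(L), so W
n=13: →9(L), so W
n=14: →10(L), so W
n=15: →9(L), so W
n=16: →10(L), so W
n=17: →10(L), so W
n=18: →16(W), 14(W), 12(W), 11(W) — all W, so L
n=19: →17(W), 15(W), 13(W), 12(W) — all W, so L
n=20: →18(L), so W
n=21: →19(L), so W
n=22: →18(L), so W
n=23: →19(L), so W
n=24: →18(L), so W
n=25: →19(L), so W
n=26: →19(L), so W
n=27: →25(W), 23(W), 21(W), 20(W) — all W, so L
n=28: →26(W), 24(W), 22(W), 21(W) — all W, so L
The losing starting values of n are exactly the entries labelled L in this table (8 of them).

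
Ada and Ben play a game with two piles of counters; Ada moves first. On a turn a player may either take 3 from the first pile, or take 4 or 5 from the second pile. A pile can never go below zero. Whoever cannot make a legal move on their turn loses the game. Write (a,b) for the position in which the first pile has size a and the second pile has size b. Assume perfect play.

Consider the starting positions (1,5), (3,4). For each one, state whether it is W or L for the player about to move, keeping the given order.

Use the standard recursion: the mover loses at a terminal position; elsewhere, the mover wins exactly when some move hands the opponent an L position.
No move ever increases a pile, so every position that can arise here has a ≤ 3 and b ≤ 5; it is enough to label the cells with 0 ≤ a ≤ 3 and 0 ≤ b ≤ 5.
Every move lowers a or b (never raises either), so fill the grid row by row in increasing a, and left to right within a row: each cell's successors are then already labelled.
      b=0  b=1  b=2  b=3  b=4  b=5
a=0:    L    L    L    L    W    W
a=1:    L    L    L    L    W    W
a=2:    L    L    L    L    W    W
a=3:    W    W    W    W    L    L
Cells with no legal move (terminal, hence L): (0,0), (0,1), (0,2), (0,3), (1,0), (1,1), (1,2), (1,3), (2,0), (2,1), (2,2), (2,3).
The remaining L cells, each justified by listing all of its moves:
(3,4): L (options (0,4)(W), (3,0)(W) are all W)
(3,5): L (options (0,5)(W), (3,1)(W), (3,0)(W) are all W)
Every other cell has at least one move into one of the L cells above, so it is W.
(1,5): the move to (1,1) reaches an L cell, so W
(3,4): one of the L cells justified above, so L

(1,5): W, (3,4): L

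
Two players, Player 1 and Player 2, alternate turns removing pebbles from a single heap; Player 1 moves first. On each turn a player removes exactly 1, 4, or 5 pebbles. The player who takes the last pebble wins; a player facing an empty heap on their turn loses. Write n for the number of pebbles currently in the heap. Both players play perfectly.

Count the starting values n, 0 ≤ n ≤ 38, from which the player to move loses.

Label each position W (a win for the player to move) or L (a loss). A position with no legal move is L; any other position is W exactly when some move reaches an L, and L when every move reaches a W.
n=0: no move → L
n=1: W (go to 0, an L position)
n=2: L (sole option 1(W) is W)
n=3: W (go to 2, an L position)
n=4: W (go to 0, an L position)
n=5: W (go to 0, an L position)
n=6: W (go to 2, an L position)
n=7: W (go to 2, an L position)
n=8: L (options 7(W), 4(W), 3(W) are all W)
n=9: W (go to 8, an L position)
n=10: L (options 9(W), 6(W), 5(W) are all W)
n=11: W (go to 10, an L position)
n=12: W (go to 8, an L position)
n=13: W (go to 8, an L position)
n=14: W (go to 10, an L position)
n=15: W (go to 10, an L position)
n=16: L (options 15(W), 12(W), 11(W) are all W)
n=17: W (go to 16, an L position)
n=18: L (options 17(W), 14(W), 13(W) are all W)
n=19: W (go to 18, an L position)
n=20: W (go to 16, an L position)
n=21: W (go to 16, an L position)
n=22: W (go to 18, an L position)
n=23: W (go to 18, an L position)
n=24: L (options 23(W), 20(W), 19(W) are all W)
n=25: W (go to 24, an L position)
n=26: L (options 25(W), 22(W), 21(W) are all W)
n=27: W (go to 26, an L position)
n=28: W (go to 24, an L position)
n=29: W (go to 24, an L position)
n=30: W (go to 26, an L position)
n=31: W (go to 26, an L position)
n=32: L (options 31(W), 28(W), 27(W) are all W)
n=33: W (go to 32, an L position)
n=34: L (options 33(W), 30(W), 29(W) are all W)
n=35: W (go to 34, an L position)
n=36: W (go to 32, an L position)
n=37: W (go to 32, an L position)
n=38: W (go to 34, an L position)
L entries with 0 ≤ n ≤ 38: n = 0, 2, 8, 10, 16, 18, 24, 26, 32, 34; that makes 10.

10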